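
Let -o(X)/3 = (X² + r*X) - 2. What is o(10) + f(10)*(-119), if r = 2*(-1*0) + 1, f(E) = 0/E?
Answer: -324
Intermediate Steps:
f(E) = 0
r = 1 (r = 2*0 + 1 = 0 + 1 = 1)
o(X) = 6 - 3*X - 3*X² (o(X) = -3*((X² + 1*X) - 2) = -3*((X² + X) - 2) = -3*((X + X²) - 2) = -3*(-2 + X + X²) = 6 - 3*X - 3*X²)
o(10) + f(10)*(-119) = (6 - 3*10 - 3*10²) + 0*(-119) = (6 - 30 - 3*100) + 0 = (6 - 30 - 300) + 0 = -324 + 0 = -324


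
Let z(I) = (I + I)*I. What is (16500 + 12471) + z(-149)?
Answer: 73373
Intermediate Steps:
z(I) = 2*I**2 (z(I) = (2*I)*I = 2*I**2)
(16500 + 12471) + z(-149) = (16500 + 12471) + 2*(-149)**2 = 28971 + 2*22201 = 28971 + 44402 = 73373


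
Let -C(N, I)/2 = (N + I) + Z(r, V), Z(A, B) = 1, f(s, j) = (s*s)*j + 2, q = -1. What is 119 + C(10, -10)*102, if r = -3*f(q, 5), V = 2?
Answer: -85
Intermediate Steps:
f(s, j) = 2 + j*s² (f(s, j) = s²*j + 2 = j*s² + 2 = 2 + j*s²)
r = -21 (r = -3*(2 + 5*(-1)²) = -3*(2 + 5*1) = -3*(2 + 5) = -3*7 = -21)
C(N, I) = -2 - 2*I - 2*N (C(N, I) = -2*((N + I) + 1) = -2*((I + N) + 1) = -2*(1 + I + N) = -2 - 2*I - 2*N)
119 + C(10, -10)*102 = 119 + (-2 - 2*(-10) - 2*10)*102 = 119 + (-2 + 20 - 20)*102 = 119 - 2*102 = 119 - 204 = -85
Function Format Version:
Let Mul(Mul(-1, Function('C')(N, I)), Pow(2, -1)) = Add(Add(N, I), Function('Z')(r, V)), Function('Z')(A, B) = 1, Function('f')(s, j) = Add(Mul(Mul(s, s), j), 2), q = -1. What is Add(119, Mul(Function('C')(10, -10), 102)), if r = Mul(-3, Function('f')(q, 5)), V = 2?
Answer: -85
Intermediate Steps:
Function('f')(s, j) = Add(2, Mul(j, Pow(s, 2))) (Function('f')(s, j) = Add(Mul(Pow(s, 2), j), 2) = Add(Mul(j, Pow(s, 2)), 2) = Add(2, Mul(j, Pow(s, 2))))
r = -21 (r = Mul(-3, Add(2, Mul(5, Pow(-1, 2)))) = Mul(-3, Add(2, Mul(5, 1))) = Mul(-3, Add(2, 5)) = Mul(-3, 7) = -21)
Function('C')(N, I) = Add(-2, Mul(-2, I), Mul(-2, N)) (Function('C')(N, I) = Mul(-2, Add(Add(N, I), 1)) = Mul(-2, Add(Add(I, N), 1)) = Mul(-2, Add(1, I, N)) = Add(-2, Mul(-2, I), Mul(-2, N)))
Add(119, Mul(Function('C')(10, -10), 102)) = Add(119, Mul(Add(-2, Mul(-2, -10), Mul(-2, 10)), 102)) = Add(119, Mul(Add(-2, 20, -20), 102)) = Add(119, Mul(-2, 102)) = Add(119, -204) = -85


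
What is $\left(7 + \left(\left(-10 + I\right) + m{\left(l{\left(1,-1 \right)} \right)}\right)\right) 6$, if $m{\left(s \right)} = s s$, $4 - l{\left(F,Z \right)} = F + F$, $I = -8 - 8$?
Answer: $-90$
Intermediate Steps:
$I = -16$
$l{\left(F,Z \right)} = 4 - 2 F$ ($l{\left(F,Z \right)} = 4 - \left(F + F\right) = 4 - 2 F$)
$m{\left(s \right)} = s^{2}$
$\left(7 + \left(\left(-10 + I\right) + m{\left(l{\left(1,-1 \right)} \right)}\right)\right) 6 = \left(7 + \left(\left(-10 - 16\right) + \left(4 - 2\right)^{2}\right)\right) 6 = \left(7 - \left(26 - \left(4 - 2\right)^{2}\right)\right) 6 = \left(7 - \left(26 - 2^{2}\right)\right) 6 = \left(7 + \left(-26 + 4\right)\right) 6 = \left(7 - 22\right) 6 = \left(-15\right) 6 = -90$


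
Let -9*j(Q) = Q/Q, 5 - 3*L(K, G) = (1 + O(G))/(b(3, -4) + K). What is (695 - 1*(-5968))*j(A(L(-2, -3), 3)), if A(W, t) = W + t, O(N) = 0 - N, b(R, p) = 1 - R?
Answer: -2221/3 ≈ -740.33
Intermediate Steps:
O(N) = -N
L(K, G) = 5/3 - (1 - G)/(3*(-2 + K)) (L(K, G) = 5/3 - (1 - G)/(3*((1 - 1*3) + K)) = 5/3 - (1 - G)/(3*((1 - 3) + K)) = 5/3 - (1 - G)/(3*(-2 + K)))
j(Q) = -⅑ (j(Q) = -Q/(9*Q) = -⅑*1 = -⅑)
(695 - 1*(-5968))*j(A(L(-2, -3), 3)) = (695 - 1*(-5968))*(-⅑) = (695 + 5968)*(-⅑) = 6663*(-⅑) = -2221/3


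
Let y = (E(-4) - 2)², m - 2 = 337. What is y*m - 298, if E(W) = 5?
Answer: 2753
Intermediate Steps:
m = 339 (m = 2 + 337 = 339)
y = 9 (y = (5 - 2)² = 3² = 9)
y*m - 298 = 9*339 - 298 = 3051 - 298 = 2753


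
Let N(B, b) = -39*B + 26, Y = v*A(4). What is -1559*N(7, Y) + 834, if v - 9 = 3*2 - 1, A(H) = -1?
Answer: 385907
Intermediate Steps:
v = 14 (v = 9 + (3*2 - 1) = 9 + (6 - 1) = 9 + 5 = 14)
Y = -14 (Y = 14*(-1) = -14)
N(B, b) = 26 - 39*B
-1559*N(7, Y) + 834 = -1559*(26 - 39*7) + 834 = -1559*(26 - 273) + 834 = -1559*(-247) + 834 = 385073 + 834 = 385907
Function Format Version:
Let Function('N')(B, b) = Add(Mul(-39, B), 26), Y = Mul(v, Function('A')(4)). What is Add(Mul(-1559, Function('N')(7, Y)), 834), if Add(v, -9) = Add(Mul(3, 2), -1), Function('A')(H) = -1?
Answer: 385907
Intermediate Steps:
v = 14 (v = Add(9, Add(Mul(3, 2), -1)) = Add(9, Add(6, -1)) = Add(9, 5) = 14)
Y = -14 (Y = Mul(14, -1) = -14)
Function('N')(B, b) = Add(26, Mul(-39, B))
Add(Mul(-1559, Function('N')(7, Y)), 834) = Add(Mul(-1559, Add(26, Mul(-39, 7))), 834) = Add(Mul(-1559, Add(26, -273)), 834) = Add(Mul(-1559, -247), 834) = Add(385073, 834) = 385907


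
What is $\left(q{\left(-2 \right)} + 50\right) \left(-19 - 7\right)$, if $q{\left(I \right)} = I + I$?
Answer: $-1196$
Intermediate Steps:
$q{\left(I \right)} = 2 I$
$\left(q{\left(-2 \right)} + 50\right) \left(-19 - 7\right) = \left(2 \left(-2\right) + 50\right) \left(-19 - 7\right) = \left(-4 + 50\right) \left(-26\right) = 46 \left(-26\right) = -1196$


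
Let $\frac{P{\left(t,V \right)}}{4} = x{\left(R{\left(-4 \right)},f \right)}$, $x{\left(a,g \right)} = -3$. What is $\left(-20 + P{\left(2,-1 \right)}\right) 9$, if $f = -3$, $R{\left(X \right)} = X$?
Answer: $-288$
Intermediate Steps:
$P{\left(t,V \right)} = -12$ ($P{\left(t,V \right)} = 4 \left(-3\right) = -12$)
$\left(-20 + P{\left(2,-1 \right)}\right) 9 = \left(-20 - 12\right) 9 = \left(-32\right) 9 = -288$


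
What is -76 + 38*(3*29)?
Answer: 3230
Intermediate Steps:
-76 + 38*(3*29) = -76 + 38*87 = -76 + 3306 = 3230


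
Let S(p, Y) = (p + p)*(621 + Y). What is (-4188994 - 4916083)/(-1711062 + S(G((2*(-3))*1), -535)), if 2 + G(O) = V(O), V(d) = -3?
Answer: 9105077/1711922 ≈ 5.3186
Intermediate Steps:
G(O) = -5 (G(O) = -2 - 3 = -5)
S(p, Y) = 2*p*(621 + Y) (S(p, Y) = (2*p)*(621 + Y) = 2*p*(621 + Y))
(-4188994 - 4916083)/(-1711062 + S(G((2*(-3))*1), -535)) = (-4188994 - 4916083)/(-1711062 + 2*(-5)*(621 - 535)) = -9105077/(-1711062 + 2*(-5)*86) = -9105077/(-1711062 - 860) = -9105077/(-1711922) = -9105077*(-1/1711922) = 9105077/1711922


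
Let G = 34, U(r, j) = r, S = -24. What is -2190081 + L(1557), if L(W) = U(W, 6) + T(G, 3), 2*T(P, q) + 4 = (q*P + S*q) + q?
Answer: -4377019/2 ≈ -2.1885e+6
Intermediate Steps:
T(P, q) = -2 - 23*q/2 + P*q/2 (T(P, q) = -2 + ((q*P - 24*q) + q)/2 = -2 + ((P*q - 24*q) + q)/2 = -2 + ((-24*q + P*q) + q)/2 = -2 + (-23*q + P*q)/2 = -2 + (-23*q/2 + P*q/2) = -2 - 23*q/2 + P*q/2)
L(W) = 29/2 + W (L(W) = W + (-2 - 23/2*3 + (1/2)*34*3) = W + (-2 - 69/2 + 51) = W + 29/2 = 29/2 + W)
-2190081 + L(1557) = -2190081 + (29/2 + 1557) = -2190081 + 3143/2 = -4377019/2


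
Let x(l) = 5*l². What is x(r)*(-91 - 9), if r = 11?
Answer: -60500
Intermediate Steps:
x(r)*(-91 - 9) = (5*11²)*(-91 - 9) = (5*121)*(-100) = 605*(-100) = -60500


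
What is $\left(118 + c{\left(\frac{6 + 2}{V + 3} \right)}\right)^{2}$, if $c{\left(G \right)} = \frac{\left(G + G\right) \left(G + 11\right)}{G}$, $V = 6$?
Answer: $\frac{1628176}{81} \approx 20101.0$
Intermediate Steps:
$c{\left(G \right)} = 22 + 2 G$ ($c{\left(G \right)} = \frac{2 G \left(11 + G\right)}{G} = 22 + 2 G$)
$\left(118 + c{\left(\frac{6 + 2}{V + 3} \right)}\right)^{2} = \left(118 + \left(22 + 2 \frac{6 + 2}{6 + 3}\right)\right)^{2} = \left(118 + \left(22 + 2 \cdot \frac{8}{9}\right)\right)^{2} = \left(118 + \left(22 + \frac{16}{9}\right)\right)^{2} = \left(118 + \frac{214}{9}\right)^{2} = \left(\frac{1276}{9}\right)^{2} = \frac{1628176}{81}$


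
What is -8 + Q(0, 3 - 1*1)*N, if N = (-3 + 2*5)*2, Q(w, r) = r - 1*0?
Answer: 20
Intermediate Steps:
Q(w, r) = r (Q(w, r) = r + 0 = r)
N = 14 (N = (-3 + 10)*2 = 7*2 = 14)
-8 + Q(0, 3 - 1*1)*N = -8 + (3 - 1*1)*14 = -8 + (3 - 1)*14 = -8 + 2*14 = -8 + 28 = 20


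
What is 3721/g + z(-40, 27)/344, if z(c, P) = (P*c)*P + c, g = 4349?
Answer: -15713847/187007 ≈ -84.028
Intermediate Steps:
z(c, P) = c + c*P**2 (z(c, P) = c*P**2 + c = c + c*P**2)
3721/g + z(-40, 27)/344 = 3721/4349 - 40*(1 + 27**2)/344 = 3721*(1/4349) - 40*(1 + 729)*(1/344) = 3721/4349 - 40*730*(1/344) = 3721/4349 - 29200*1/344 = 3721/4349 - 3650/43 = -15713847/187007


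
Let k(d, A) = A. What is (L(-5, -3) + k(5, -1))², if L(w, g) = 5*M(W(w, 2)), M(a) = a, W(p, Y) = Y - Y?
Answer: 1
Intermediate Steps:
W(p, Y) = 0
L(w, g) = 0 (L(w, g) = 5*0 = 0)
(L(-5, -3) + k(5, -1))² = (0 - 1)² = (-1)² = 1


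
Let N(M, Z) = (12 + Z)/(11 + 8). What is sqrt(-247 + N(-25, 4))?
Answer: I*sqrt(88863)/19 ≈ 15.689*I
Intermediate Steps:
N(M, Z) = 12/19 + Z/19 (N(M, Z) = (12 + Z)/19 = (12 + Z)*(1/19) = 12/19 + Z/19)
sqrt(-247 + N(-25, 4)) = sqrt(-247 + (12/19 + (1/19)*4)) = sqrt(-247 + (12/19 + 4/19)) = sqrt(-247 + 16/19) = sqrt(-4677/19) = I*sqrt(88863)/19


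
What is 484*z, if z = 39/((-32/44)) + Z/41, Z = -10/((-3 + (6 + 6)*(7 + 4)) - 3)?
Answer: -134085787/5166 ≈ -25955.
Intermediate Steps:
Z = -5/63 (Z = -10/((-3 + 12*11) - 3) = -10/((-3 + 132) - 3) = -10/(129 - 3) = -10/126 = -10*1/126 = -5/63 ≈ -0.079365)
z = -1108147/20664 (z = 39/((-32/44)) - 5/63/41 = 39/((-32*1/44)) - 5/63*1/41 = 39/(-8/11) - 5/2583 = 39*(-11/8) - 5/2583 = -429/8 - 5/2583 = -1108147/20664 ≈ -53.627)
484*z = 484*(-1108147/20664) = -134085787/5166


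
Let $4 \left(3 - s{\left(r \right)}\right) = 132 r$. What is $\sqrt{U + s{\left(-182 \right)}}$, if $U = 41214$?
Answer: $9 \sqrt{583} \approx 217.31$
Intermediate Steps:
$s{\left(r \right)} = 3 - 33 r$ ($s{\left(r \right)} = 3 - \frac{132 r}{4} = 3 - 33 r$)
$\sqrt{U + s{\left(-182 \right)}} = \sqrt{41214 + \left(3 - -6006\right)} = \sqrt{41214 + \left(3 + 6006\right)} = \sqrt{41214 + 6009} = \sqrt{47223} = 9 \sqrt{583}$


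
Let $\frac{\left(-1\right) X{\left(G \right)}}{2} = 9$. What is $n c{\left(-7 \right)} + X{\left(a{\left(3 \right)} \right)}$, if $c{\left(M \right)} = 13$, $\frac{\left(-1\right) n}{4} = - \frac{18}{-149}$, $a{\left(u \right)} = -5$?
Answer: $- \frac{3618}{149} \approx -24.282$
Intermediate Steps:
$n = - \frac{72}{149}$ ($n = - 4 \left(- \frac{18}{-149}\right) = - 4 \left(\left(-18\right) \left(- \frac{1}{149}\right)\right) = \left(-4\right) \frac{18}{149} = - \frac{72}{149} \approx -0.48322$)
$X{\left(G \right)} = -18$ ($X{\left(G \right)} = \left(-2\right) 9 = -18$)
$n c{\left(-7 \right)} + X{\left(a{\left(3 \right)} \right)} = \left(- \frac{72}{149}\right) 13 - 18 = - \frac{936}{149} - 18 = - \frac{3618}{149}$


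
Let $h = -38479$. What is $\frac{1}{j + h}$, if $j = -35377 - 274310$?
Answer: $- \frac{1}{348166} \approx -2.8722 \cdot 10^{-6}$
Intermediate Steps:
$j = -309687$
$\frac{1}{j + h} = \frac{1}{-309687 - 38479} = \frac{1}{-348166} = - \frac{1}{348166}$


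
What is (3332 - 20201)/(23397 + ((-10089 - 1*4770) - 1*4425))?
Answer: -5623/1371 ≈ -4.1014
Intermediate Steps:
(3332 - 20201)/(23397 + ((-10089 - 1*4770) - 1*4425)) = -16869/(23397 + ((-10089 - 4770) - 4425)) = -16869/(23397 + (-14859 - 4425)) = -16869/(23397 - 19284) = -16869/4113 = -16869*1/4113 = -5623/1371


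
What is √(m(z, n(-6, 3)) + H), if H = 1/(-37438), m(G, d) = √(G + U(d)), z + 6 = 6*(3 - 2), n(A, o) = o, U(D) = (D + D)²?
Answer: √8409585626/37438 ≈ 2.4495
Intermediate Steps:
U(D) = 4*D² (U(D) = (2*D)² = 4*D²)
z = 0 (z = -6 + 6*(3 - 2) = -6 + 6*1 = -6 + 6 = 0)
m(G, d) = √(G + 4*d²)
H = -1/37438 ≈ -2.6711e-5
√(m(z, n(-6, 3)) + H) = √(√(0 + 4*3²) - 1/37438) = √(√(0 + 4*9) - 1/37438) = √(√(0 + 36) - 1/37438) = √(√36 - 1/37438) = √(6 - 1/37438) = √(224627/37438) = √8409585626/37438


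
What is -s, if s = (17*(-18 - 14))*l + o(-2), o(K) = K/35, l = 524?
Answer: 9976962/35 ≈ 2.8506e+5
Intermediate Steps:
o(K) = K/35 (o(K) = K*(1/35) = K/35)
s = -9976962/35 (s = (17*(-18 - 14))*524 + (1/35)*(-2) = (17*(-32))*524 - 2/35 = -544*524 - 2/35 = -285056 - 2/35 = -9976962/35 ≈ -2.8506e+5)
-s = -1*(-9976962/35) = 9976962/35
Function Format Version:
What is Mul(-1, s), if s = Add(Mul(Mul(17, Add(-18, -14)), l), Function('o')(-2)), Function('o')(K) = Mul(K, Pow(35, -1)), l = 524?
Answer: Rational(9976962, 35) ≈ 2.8506e+5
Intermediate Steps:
Function('o')(K) = Mul(Rational(1, 35), K) (Function('o')(K) = Mul(K, Rational(1, 35)) = Mul(Rational(1, 35), K))
s = Rational(-9976962, 35) (s = Add(Mul(Mul(17, Add(-18, -14)), 524), Mul(Rational(1, 35), -2)) = Add(Mul(Mul(17, -32), 524), Rational(-2, 35)) = Add(Mul(-544, 524), Rational(-2, 35)) = Add(-285056, Rational(-2, 35)) = Rational(-9976962, 35) ≈ -2.8506e+5)
Mul(-1, s) = Mul(-1, Rational(-9976962, 35)) = Rational(9976962, 35)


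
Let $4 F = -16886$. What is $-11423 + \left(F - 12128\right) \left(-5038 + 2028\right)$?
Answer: $49200572$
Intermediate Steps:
$F = - \frac{8443}{2}$ ($F = \frac{1}{4} \left(-16886\right) = - \frac{8443}{2} \approx -4221.5$)
$-11423 + \left(F - 12128\right) \left(-5038 + 2028\right) = -11423 + \left(- \frac{8443}{2} - 12128\right) \left(-5038 + 2028\right) = -11423 - -49211995 = -11423 + 49211995 = 49200572$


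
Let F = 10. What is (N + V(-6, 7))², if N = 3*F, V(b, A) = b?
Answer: 576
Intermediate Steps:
N = 30 (N = 3*10 = 30)
(N + V(-6, 7))² = (30 - 6)² = 24² = 576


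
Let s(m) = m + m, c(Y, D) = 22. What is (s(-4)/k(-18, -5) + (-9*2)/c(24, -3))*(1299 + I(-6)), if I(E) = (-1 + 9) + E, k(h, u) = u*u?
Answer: -407213/275 ≈ -1480.8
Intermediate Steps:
s(m) = 2*m
k(h, u) = u**2
I(E) = 8 + E
(s(-4)/k(-18, -5) + (-9*2)/c(24, -3))*(1299 + I(-6)) = ((2*(-4))/((-5)**2) - 9*2/22)*(1299 + (8 - 6)) = (-8/25 - 18*1/22)*(1299 + 2) = (-8*1/25 - 9/11)*1301 = (-8/25 - 9/11)*1301 = -313/275*1301 = -407213/275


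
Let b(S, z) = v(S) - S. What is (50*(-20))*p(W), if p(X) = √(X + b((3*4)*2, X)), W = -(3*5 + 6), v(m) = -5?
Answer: -5000*I*√2 ≈ -7071.1*I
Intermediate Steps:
W = -21 (W = -(15 + 6) = -1*21 = -21)
b(S, z) = -5 - S
p(X) = √(-29 + X) (p(X) = √(X + (-5 - 3*4*2)) = √(X + (-5 - 12*2)) = √(X + (-5 - 1*24)) = √(X + (-5 - 24)) = √(X - 29) = √(-29 + X))
(50*(-20))*p(W) = (50*(-20))*√(-29 - 21) = -5000*I*√2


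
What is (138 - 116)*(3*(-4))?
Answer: -264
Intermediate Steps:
(138 - 116)*(3*(-4)) = 22*(-12) = -264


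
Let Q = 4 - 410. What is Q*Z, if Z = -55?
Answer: 22330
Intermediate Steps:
Q = -406
Q*Z = -406*(-55) = 22330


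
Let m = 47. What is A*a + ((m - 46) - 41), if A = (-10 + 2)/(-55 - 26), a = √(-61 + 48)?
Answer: -40 + 8*I*√13/81 ≈ -40.0 + 0.3561*I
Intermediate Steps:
a = I*√13 (a = √(-13) = I*√13 ≈ 3.6056*I)
A = 8/81 (A = -8/(-81) = -8*(-1/81) = 8/81 ≈ 0.098765)
A*a + ((m - 46) - 41) = 8*(I*√13)/81 + ((47 - 46) - 41) = 8*I*√13/81 + (1 - 41) = 8*I*√13/81 - 40 = -40 + 8*I*√13/81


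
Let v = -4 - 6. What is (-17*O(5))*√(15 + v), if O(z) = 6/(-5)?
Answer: 102*√5/5 ≈ 45.616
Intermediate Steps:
O(z) = -6/5 (O(z) = 6*(-⅕) = -6/5)
v = -10
(-17*O(5))*√(15 + v) = (-17*(-6/5))*√(15 - 10) = 102*√5/5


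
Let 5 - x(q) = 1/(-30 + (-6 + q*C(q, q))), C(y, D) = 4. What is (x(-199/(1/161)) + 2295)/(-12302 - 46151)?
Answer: -294841601/7493206976 ≈ -0.039348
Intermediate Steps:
x(q) = 5 - 1/(-36 + 4*q) (x(q) = 5 - 1/(-30 + (-6 + q*4)) = 5 - 1/(-30 + (-6 + 4*q)) = 5 - 1/(-36 + 4*q))
(x(-199/(1/161)) + 2295)/(-12302 - 46151) = ((-181 + 20*(-199/(1/161)))/(4*(-9 - 199/(1/161))) + 2295)/(-12302 - 46151) = ((-181 + 20*(-199/1/161))/(4*(-9 - 199/1/161)) + 2295)/(-58453) = ((-181 + 20*(-199*161))/(4*(-9 - 199*161)) + 2295)*(-1/58453) = ((-181 + 20*(-32039))/(4*(-9 - 32039)) + 2295)*(-1/58453) = ((¼)*(-181 - 640780)/(-32048) + 2295)*(-1/58453) = ((¼)*(-1/32048)*(-640961) + 2295)*(-1/58453) = (640961/128192 + 2295)*(-1/58453) = (294841601/128192)*(-1/58453) = -294841601/7493206976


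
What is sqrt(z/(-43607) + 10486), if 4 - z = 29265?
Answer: sqrt(19941143712641)/43607 ≈ 102.40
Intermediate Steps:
z = -29261 (z = 4 - 1*29265 = 4 - 29265 = -29261)
sqrt(z/(-43607) + 10486) = sqrt(-29261/(-43607) + 10486) = sqrt(-29261*(-1/43607) + 10486) = sqrt(29261/43607 + 10486) = sqrt(457292263/43607) = sqrt(19941143712641)/43607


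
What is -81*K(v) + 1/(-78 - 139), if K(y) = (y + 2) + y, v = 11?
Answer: -421849/217 ≈ -1944.0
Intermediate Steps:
K(y) = 2 + 2*y (K(y) = (2 + y) + y = 2 + 2*y)
-81*K(v) + 1/(-78 - 139) = -81*(2 + 2*11) + 1/(-78 - 139) = -81*(2 + 22) + 1/(-217) = -81*24 - 1/217 = -1944 - 1/217 = -421849/217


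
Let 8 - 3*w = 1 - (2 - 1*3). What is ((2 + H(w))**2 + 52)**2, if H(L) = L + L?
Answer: 7744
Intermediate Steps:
w = 2 (w = 8/3 - (1 - (2 - 1*3))/3 = 8/3 - (1 - (2 - 3))/3 = 8/3 - (1 - 1*(-1))/3 = 8/3 - (1 + 1)/3 = 8/3 - 1/3*2 = 8/3 - 2/3 = 2)
H(L) = 2*L
((2 + H(w))**2 + 52)**2 = ((2 + 2*2)**2 + 52)**2 = ((2 + 4)**2 + 52)**2 = (6**2 + 52)**2 = (36 + 52)**2 = 88**2 = 7744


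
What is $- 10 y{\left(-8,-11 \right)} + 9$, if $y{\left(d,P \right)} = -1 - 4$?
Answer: $59$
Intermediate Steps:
$y{\left(d,P \right)} = -5$ ($y{\left(d,P \right)} = -1 - 4 = -5$)
$- 10 y{\left(-8,-11 \right)} + 9 = \left(-10\right) \left(-5\right) + 9 = 50 + 9 = 59$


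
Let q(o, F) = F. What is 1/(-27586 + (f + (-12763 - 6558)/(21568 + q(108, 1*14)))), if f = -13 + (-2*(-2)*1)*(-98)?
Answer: -21582/604121083 ≈ -3.5725e-5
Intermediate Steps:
f = -405 (f = -13 + (4*1)*(-98) = -13 + 4*(-98) = -13 - 392 = -405)
1/(-27586 + (f + (-12763 - 6558)/(21568 + q(108, 1*14)))) = 1/(-27586 + (-405 + (-12763 - 6558)/(21568 + 1*14))) = 1/(-27586 + (-405 - 19321/(21568 + 14))) = 1/(-27586 + (-405 - 19321/21582)) = 1/(-27586 - 8760031/21582) = 1/(-604121083/21582) = -21582/604121083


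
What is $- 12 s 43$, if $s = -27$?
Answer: $13932$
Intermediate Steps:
$- 12 s 43 = \left(-12\right) \left(-27\right) 43 = 324 \cdot 43 = 13932$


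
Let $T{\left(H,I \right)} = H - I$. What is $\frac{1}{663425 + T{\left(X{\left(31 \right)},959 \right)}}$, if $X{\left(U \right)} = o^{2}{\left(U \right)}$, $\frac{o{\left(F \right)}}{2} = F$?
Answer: $\frac{1}{666310} \approx 1.5008 \cdot 10^{-6}$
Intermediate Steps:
$o{\left(F \right)} = 2 F$
$X{\left(U \right)} = 4 U^{2}$ ($X{\left(U \right)} = \left(2 U\right)^{2} = 4 U^{2}$)
$\frac{1}{663425 + T{\left(X{\left(31 \right)},959 \right)}} = \frac{1}{663425 + \left(4 \cdot 31^{2} - 959\right)} = \frac{1}{663425 + \left(4 \cdot 961 - 959\right)} = \frac{1}{663425 + \left(3844 - 959\right)} = \frac{1}{663425 + 2885} = \frac{1}{666310}$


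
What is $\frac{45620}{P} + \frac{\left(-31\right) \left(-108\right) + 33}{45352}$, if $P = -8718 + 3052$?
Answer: $- \frac{1024900747}{128482216} \approx -7.977$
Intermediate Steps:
$P = -5666$
$\frac{45620}{P} + \frac{\left(-31\right) \left(-108\right) + 33}{45352} = \frac{45620}{-5666} + \frac{\left(-31\right) \left(-108\right) + 33}{45352} = 45620 \left(- \frac{1}{5666}\right) + \left(3348 + 33\right) \frac{1}{45352} = - \frac{22810}{2833} + 3381 \cdot \frac{1}{45352} = - \frac{22810}{2833} + \frac{3381}{45352} = - \frac{1024900747}{128482216}$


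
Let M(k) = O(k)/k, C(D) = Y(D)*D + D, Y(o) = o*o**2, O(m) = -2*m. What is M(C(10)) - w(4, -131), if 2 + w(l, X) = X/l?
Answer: 131/4 ≈ 32.750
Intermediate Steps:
Y(o) = o**3
w(l, X) = -2 + X/l
C(D) = D + D**4 (C(D) = D**3*D + D = D**4 + D = D + D**4)
M(k) = -2 (M(k) = (-2*k)/k = -2)
M(C(10)) - w(4, -131) = -2 - (-2 - 131/4) = -2 - 1*(-139/4) = -2 + 139/4 = 131/4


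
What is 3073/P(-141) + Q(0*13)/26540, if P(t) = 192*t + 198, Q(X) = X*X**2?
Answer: -3073/26874 ≈ -0.11435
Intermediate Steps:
Q(X) = X**3
P(t) = 198 + 192*t
3073/P(-141) + Q(0*13)/26540 = 3073/(198 + 192*(-141)) + (0*13)**3/26540 = 3073/(198 - 27072) + 0**3*(1/26540) = 3073/(-26874) + 0*(1/26540) = 3073*(-1/26874) + 0 = -3073/26874 + 0 = -3073/26874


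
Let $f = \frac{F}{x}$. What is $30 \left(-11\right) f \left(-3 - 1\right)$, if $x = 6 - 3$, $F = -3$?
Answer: $-1320$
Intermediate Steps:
$x = 3$ ($x = 6 - 3 = 3$)
$f = -1$ ($f = - \frac{3}{3} = \left(-3\right) \frac{1}{3} = -1$)
$30 \left(-11\right) f \left(-3 - 1\right) = 30 \left(-11\right) \left(- (-3 - 1)\right) = - 330 \left(\left(-1\right) \left(-4\right)\right) = \left(-330\right) 4 = -1320$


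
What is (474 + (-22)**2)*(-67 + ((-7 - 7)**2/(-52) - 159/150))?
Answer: -22364031/325 ≈ -68812.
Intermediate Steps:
(474 + (-22)**2)*(-67 + ((-7 - 7)**2/(-52) - 159/150)) = (474 + 484)*(-67 + ((-14)**2*(-1/52) - 159*1/150)) = 958*(-67 + (196*(-1/52) - 53/50)) = 958*(-67 + (-49/13 - 53/50)) = 958*(-67 - 3139/650) = 958*(-46689/650) = -22364031/325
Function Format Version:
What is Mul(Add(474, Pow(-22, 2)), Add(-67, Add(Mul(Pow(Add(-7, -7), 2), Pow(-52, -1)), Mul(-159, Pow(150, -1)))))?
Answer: Rational(-22364031, 325) ≈ -68812.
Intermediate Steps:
Mul(Add(474, Pow(-22, 2)), Add(-67, Add(Mul(Pow(Add(-7, -7), 2), Pow(-52, -1)), Mul(-159, Pow(150, -1))))) = Mul(Add(474, 484), Add(-67, Add(Mul(Pow(-14, 2), Rational(-1, 52)), Mul(-159, Rational(1, 150))))) = Mul(958, Add(-67, Add(Mul(196, Rational(-1, 52)), Rational(-53, 50)))) = Mul(958, Add(-67, Add(Rational(-49, 13), Rational(-53, 50)))) = Mul(958, Add(-67, Rational(-3139, 650))) = Mul(958, Rational(-46689, 650)) = Rational(-22364031, 325)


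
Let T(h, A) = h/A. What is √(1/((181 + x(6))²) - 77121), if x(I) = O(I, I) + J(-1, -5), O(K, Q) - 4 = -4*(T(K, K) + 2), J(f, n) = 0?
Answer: 14*I*√11776298/173 ≈ 277.71*I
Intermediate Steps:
O(K, Q) = -8 (O(K, Q) = 4 - 4*(K/K + 2) = 4 - 4*(1 + 2) = 4 - 4*3 = 4 - 12 = -8)
x(I) = -8 (x(I) = -8 + 0 = -8)
√(1/((181 + x(6))²) - 77121) = √(1/((181 - 8)²) - 77121) = √(1/(173²) - 77121) = √(1/29929 - 77121) = √(-2308154408/29929) = 14*I*√11776298/173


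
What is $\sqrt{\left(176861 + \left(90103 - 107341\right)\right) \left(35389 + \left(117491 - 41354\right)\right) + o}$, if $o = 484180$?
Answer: $3 \sqrt{1978066542} \approx 1.3343 \cdot 10^{5}$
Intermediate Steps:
$\sqrt{\left(176861 + \left(90103 - 107341\right)\right) \left(35389 + \left(117491 - 41354\right)\right) + o} = \sqrt{\left(176861 + \left(90103 - 107341\right)\right) \left(35389 + \left(117491 - 41354\right)\right) + 484180} = \sqrt{\left(176861 - 17238\right) \left(35389 + 76137\right) + 484180} = \sqrt{159623 \cdot 111526 + 484180} = \sqrt{17802114698 + 484180} = \sqrt{17802598878} = 3 \sqrt{1978066542}$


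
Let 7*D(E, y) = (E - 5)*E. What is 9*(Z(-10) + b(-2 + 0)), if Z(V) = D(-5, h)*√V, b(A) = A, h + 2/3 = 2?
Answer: -18 + 450*I*√10/7 ≈ -18.0 + 203.29*I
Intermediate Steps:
h = 4/3 (h = -⅔ + 2 = 4/3 ≈ 1.3333)
D(E, y) = E*(-5 + E)/7 (D(E, y) = ((E - 5)*E)/7 = ((-5 + E)*E)/7 = (E*(-5 + E))/7 = E*(-5 + E)/7)
Z(V) = 50*√V/7 (Z(V) = ((⅐)*(-5)*(-5 - 5))*√V = ((⅐)*(-5)*(-10))*√V = 50*√V/7)
9*(Z(-10) + b(-2 + 0)) = 9*(50*√(-10)/7 + (-2 + 0)) = 9*(50*(I*√10)/7 - 2) = 9*(50*I*√10/7 - 2) = 9*(-2 + 50*I*√10/7) = -18 + 450*I*√10/7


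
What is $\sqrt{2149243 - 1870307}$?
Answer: $2 \sqrt{69734} \approx 528.14$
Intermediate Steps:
$\sqrt{2149243 - 1870307} = \sqrt{278936} = 2 \sqrt{69734}$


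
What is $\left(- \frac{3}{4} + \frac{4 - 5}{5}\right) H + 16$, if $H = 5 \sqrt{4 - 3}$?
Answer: $\frac{45}{4} \approx 11.25$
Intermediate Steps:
$H = 5$ ($H = 5 \sqrt{1} = 5 \cdot 1 = 5$)
$\left(- \frac{3}{4} + \frac{4 - 5}{5}\right) H + 16 = \left(- \frac{3}{4} + \frac{4 - 5}{5}\right) 5 + 16 = \left(\left(-3\right) \frac{1}{4} + \left(4 - 5\right) \frac{1}{5}\right) 5 + 16 = \left(- \frac{3}{4} - \frac{1}{5}\right) 5 + 16 = \left(- \frac{19}{20}\right) 5 + 16 = - \frac{19}{4} + 16 = \frac{45}{4}$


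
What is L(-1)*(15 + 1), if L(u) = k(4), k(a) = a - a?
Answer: 0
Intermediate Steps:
k(a) = 0
L(u) = 0
L(-1)*(15 + 1) = 0*(15 + 1) = 0*16 = 0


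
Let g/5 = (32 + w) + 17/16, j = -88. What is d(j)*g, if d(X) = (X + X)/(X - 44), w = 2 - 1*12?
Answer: 615/4 ≈ 153.75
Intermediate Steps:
w = -10 (w = 2 - 12 = -10)
g = 1845/16 (g = 5*((32 - 10) + 17/16) = 5*(22 + 17*(1/16)) = 5*(22 + 17/16) = 5*(369/16) = 1845/16 ≈ 115.31)
d(X) = 2*X/(-44 + X) (d(X) = (2*X)/(-44 + X) = 2*X/(-44 + X))
d(j)*g = (2*(-88)/(-44 - 88))*(1845/16) = (2*(-88)/(-132))*(1845/16) = (2*(-88)*(-1/132))*(1845/16) = (4/3)*(1845/16) = 615/4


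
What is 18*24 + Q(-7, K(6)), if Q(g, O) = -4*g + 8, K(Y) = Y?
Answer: 468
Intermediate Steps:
Q(g, O) = 8 - 4*g
18*24 + Q(-7, K(6)) = 18*24 + (8 - 4*(-7)) = 432 + (8 + 28) = 432 + 36 = 468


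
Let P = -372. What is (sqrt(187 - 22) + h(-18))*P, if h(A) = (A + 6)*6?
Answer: 26784 - 372*sqrt(165) ≈ 22006.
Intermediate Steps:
h(A) = 36 + 6*A (h(A) = (6 + A)*6 = 36 + 6*A)
(sqrt(187 - 22) + h(-18))*P = (sqrt(187 - 22) + (36 + 6*(-18)))*(-372) = (sqrt(165) + (36 - 108))*(-372) = (sqrt(165) - 72)*(-372) = (-72 + sqrt(165))*(-372) = 26784 - 372*sqrt(165)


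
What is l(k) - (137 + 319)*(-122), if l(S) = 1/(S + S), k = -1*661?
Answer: 73545503/1322 ≈ 55632.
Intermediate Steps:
k = -661
l(S) = 1/(2*S)
l(k) - (137 + 319)*(-122) = (½)/(-661) - (137 + 319)*(-122) = (½)*(-1/661) - 456*(-122) = -1/1322 - 1*(-55632) = -1/1322 + 55632 = 73545503/1322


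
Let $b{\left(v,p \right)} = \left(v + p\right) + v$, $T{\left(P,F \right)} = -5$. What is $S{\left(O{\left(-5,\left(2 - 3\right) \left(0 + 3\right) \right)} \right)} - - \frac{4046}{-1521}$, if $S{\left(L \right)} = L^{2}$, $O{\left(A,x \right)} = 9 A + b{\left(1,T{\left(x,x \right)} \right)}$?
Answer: $\frac{3500338}{1521} \approx 2301.3$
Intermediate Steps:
$b{\left(v,p \right)} = p + 2 v$ ($b{\left(v,p \right)} = \left(p + v\right) + v = p + 2 v$)
$O{\left(A,x \right)} = -3 + 9 A$ ($O{\left(A,x \right)} = 9 A + \left(-5 + 2 \cdot 1\right) = 9 A + \left(-5 + 2\right) = 9 A - 3 = -3 + 9 A$)
$S{\left(O{\left(-5,\left(2 - 3\right) \left(0 + 3\right) \right)} \right)} - - \frac{4046}{-1521} = \left(-3 + 9 \left(-5\right)\right)^{2} - - \frac{4046}{-1521} = \left(-3 - 45\right)^{2} - \left(-4046\right) \left(- \frac{1}{1521}\right) = \left(-48\right)^{2} - \frac{4046}{1521} = 2304 - \frac{4046}{1521} = \frac{3500338}{1521}$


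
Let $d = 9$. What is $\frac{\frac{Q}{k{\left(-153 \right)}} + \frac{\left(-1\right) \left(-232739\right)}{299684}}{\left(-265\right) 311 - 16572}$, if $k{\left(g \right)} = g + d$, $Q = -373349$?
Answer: $- \frac{27980059033}{1067933523888} \approx -0.0262$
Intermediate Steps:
$k{\left(g \right)} = 9 + g$ ($k{\left(g \right)} = g + 9 = 9 + g$)
$\frac{\frac{Q}{k{\left(-153 \right)}} + \frac{\left(-1\right) \left(-232739\right)}{299684}}{\left(-265\right) 311 - 16572} = \frac{- \frac{373349}{9 - 153} + \frac{\left(-1\right) \left(-232739\right)}{299684}}{\left(-265\right) 311 - 16572} = \frac{- \frac{373349}{-144} + 232739 \cdot \frac{1}{299684}}{-82415 - 16572} = \frac{\left(-373349\right) \left(- \frac{1}{144}\right) + \frac{232739}{299684}}{-98987} = \left(\frac{373349}{144} + \frac{232739}{299684}\right) \left(- \frac{1}{98987}\right) = \frac{27980059033}{10788624} \left(- \frac{1}{98987}\right) = - \frac{27980059033}{1067933523888}$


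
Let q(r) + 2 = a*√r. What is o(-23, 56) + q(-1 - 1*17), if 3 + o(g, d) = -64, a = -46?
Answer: -69 - 138*I*√2 ≈ -69.0 - 195.16*I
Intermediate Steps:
q(r) = -2 - 46*√r
o(g, d) = -67 (o(g, d) = -3 - 64 = -67)
o(-23, 56) + q(-1 - 1*17) = -67 + (-2 - 46*√(-1 - 1*17)) = -67 + (-2 - 46*√(-1 - 17)) = -67 + (-2 - 138*I*√2) = -69 - 138*I*√2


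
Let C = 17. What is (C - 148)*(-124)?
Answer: 16244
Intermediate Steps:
(C - 148)*(-124) = (17 - 148)*(-124) = -131*(-124) = 16244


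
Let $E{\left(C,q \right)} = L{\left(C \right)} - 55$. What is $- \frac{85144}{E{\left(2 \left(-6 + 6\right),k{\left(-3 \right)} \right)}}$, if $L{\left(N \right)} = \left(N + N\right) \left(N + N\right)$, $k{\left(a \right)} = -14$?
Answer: $\frac{85144}{55} \approx 1548.1$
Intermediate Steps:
$L{\left(N \right)} = 4 N^{2}$ ($L{\left(N \right)} = 2 N 2 N = 4 N^{2}$)
$E{\left(C,q \right)} = -55 + 4 C^{2}$ ($E{\left(C,q \right)} = 4 C^{2} - 55 = -55 + 4 C^{2}$)
$- \frac{85144}{E{\left(2 \left(-6 + 6\right),k{\left(-3 \right)} \right)}} = - \frac{85144}{-55 + 4 \left(2 \left(-6 + 6\right)\right)^{2}} = - \frac{85144}{-55 + 4 \left(2 \cdot 0\right)^{2}} = - \frac{85144}{-55 + 4 \cdot 0^{2}} = - \frac{85144}{-55 + 4 \cdot 0} = - \frac{85144}{-55 + 0} = - \frac{85144}{-55} = \left(-85144\right) \left(- \frac{1}{55}\right) = \frac{85144}{55}$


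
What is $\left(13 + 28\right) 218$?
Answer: $8938$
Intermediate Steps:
$\left(13 + 28\right) 218 = 41 \cdot 218 = 8938$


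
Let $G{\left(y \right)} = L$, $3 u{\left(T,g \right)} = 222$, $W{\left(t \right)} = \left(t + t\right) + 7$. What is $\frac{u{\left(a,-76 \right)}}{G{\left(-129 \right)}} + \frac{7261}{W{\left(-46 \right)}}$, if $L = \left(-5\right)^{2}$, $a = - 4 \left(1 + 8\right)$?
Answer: $- \frac{35047}{425} \approx -82.464$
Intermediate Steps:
$a = -36$ ($a = \left(-4\right) 9 = -36$)
$W{\left(t \right)} = 7 + 2 t$ ($W{\left(t \right)} = 2 t + 7 = 7 + 2 t$)
$u{\left(T,g \right)} = 74$ ($u{\left(T,g \right)} = \frac{1}{3} \cdot 222 = 74$)
$L = 25$
$G{\left(y \right)} = 25$
$\frac{u{\left(a,-76 \right)}}{G{\left(-129 \right)}} + \frac{7261}{W{\left(-46 \right)}} = \frac{74}{25} + \frac{7261}{7 + 2 \left(-46\right)} = 74 \cdot \frac{1}{25} + \frac{7261}{7 - 92} = \frac{74}{25} + \frac{7261}{-85} = \frac{74}{25} + 7261 \left(- \frac{1}{85}\right) = \frac{74}{25} - \frac{7261}{85} = - \frac{35047}{425}$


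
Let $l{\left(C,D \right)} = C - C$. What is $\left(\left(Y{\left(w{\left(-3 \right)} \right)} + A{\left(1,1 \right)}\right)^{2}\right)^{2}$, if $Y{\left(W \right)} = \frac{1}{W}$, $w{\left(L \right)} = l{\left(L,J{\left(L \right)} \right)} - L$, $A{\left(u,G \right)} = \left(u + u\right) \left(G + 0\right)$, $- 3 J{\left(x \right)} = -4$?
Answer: $\frac{2401}{81} \approx 29.642$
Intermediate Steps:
$J{\left(x \right)} = \frac{4}{3}$ ($J{\left(x \right)} = \left(- \frac{1}{3}\right) \left(-4\right) = \frac{4}{3}$)
$l{\left(C,D \right)} = 0$
$A{\left(u,G \right)} = 2 G u$ ($A{\left(u,G \right)} = 2 u G = 2 G u$)
$w{\left(L \right)} = - L$ ($w{\left(L \right)} = 0 - L = - L$)
$\left(\left(Y{\left(w{\left(-3 \right)} \right)} + A{\left(1,1 \right)}\right)^{2}\right)^{2} = \left(\left(\frac{1}{\left(-1\right) \left(-3\right)} + 2 \cdot 1 \cdot 1\right)^{2}\right)^{2} = \left(\left(\frac{1}{3} + 2\right)^{2}\right)^{2} = \left(\left(\frac{7}{3}\right)^{2}\right)^{2} = \left(\frac{49}{9}\right)^{2} = \frac{2401}{81}$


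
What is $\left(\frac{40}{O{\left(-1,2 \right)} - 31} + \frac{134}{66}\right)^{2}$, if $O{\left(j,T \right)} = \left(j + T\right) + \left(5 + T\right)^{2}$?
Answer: $\frac{6723649}{393129} \approx 17.103$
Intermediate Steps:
$O{\left(j,T \right)} = T + j + \left(5 + T\right)^{2}$ ($O{\left(j,T \right)} = \left(T + j\right) + \left(5 + T\right)^{2} = T + j + \left(5 + T\right)^{2}$)
$\left(\frac{40}{O{\left(-1,2 \right)} - 31} + \frac{134}{66}\right)^{2} = \left(\frac{40}{\left(2 - 1 + \left(5 + 2\right)^{2}\right) - 31} + \frac{134}{66}\right)^{2} = \left(\frac{40}{\left(2 - 1 + 7^{2}\right) - 31} + 134 \cdot \frac{1}{66}\right)^{2} = \left(\frac{40}{\left(2 - 1 + 49\right) - 31} + \frac{67}{33}\right)^{2} = \left(\frac{40}{50 - 31} + \frac{67}{33}\right)^{2} = \left(\frac{40}{19} + \frac{67}{33}\right)^{2} = \left(\frac{2593}{627}\right)^{2} = \frac{6723649}{393129}$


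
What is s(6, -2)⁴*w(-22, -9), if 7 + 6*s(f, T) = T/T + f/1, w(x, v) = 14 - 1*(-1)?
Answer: 0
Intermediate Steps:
w(x, v) = 15 (w(x, v) = 14 + 1 = 15)
s(f, T) = -1 + f/6 (s(f, T) = -7/6 + (T/T + f/1)/6 = -7/6 + (1 + f*1)/6 = -7/6 + (1 + f)/6 = -7/6 + (⅙ + f/6) = -1 + f/6)
s(6, -2)⁴*w(-22, -9) = (-1 + (⅙)*6)⁴*15 = (-1 + 1)⁴*15 = 0⁴*15 = 0*15 = 0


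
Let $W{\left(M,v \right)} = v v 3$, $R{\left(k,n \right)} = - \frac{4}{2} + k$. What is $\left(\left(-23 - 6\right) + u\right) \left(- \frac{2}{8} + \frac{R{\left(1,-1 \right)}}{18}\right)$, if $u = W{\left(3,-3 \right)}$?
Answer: $\frac{11}{18} \approx 0.61111$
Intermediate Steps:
$R{\left(k,n \right)} = -2 + k$ ($R{\left(k,n \right)} = \left(-4\right) \frac{1}{2} + k = -2 + k$)
$W{\left(M,v \right)} = 3 v^{2}$ ($W{\left(M,v \right)} = v^{2} \cdot 3 = 3 v^{2}$)
$u = 27$ ($u = 3 \left(-3\right)^{2} = 3 \cdot 9 = 27$)
$\left(\left(-23 - 6\right) + u\right) \left(- \frac{2}{8} + \frac{R{\left(1,-1 \right)}}{18}\right) = \left(\left(-23 - 6\right) + 27\right) \left(- \frac{2}{8} + \frac{-2 + 1}{18}\right) = \left(\left(-23 - 6\right) + 27\right) \left(\left(-2\right) \frac{1}{8} - \frac{1}{18}\right) = \left(-29 + 27\right) \left(- \frac{1}{4} - \frac{1}{18}\right) = \left(-2\right) \left(- \frac{11}{36}\right) = \frac{11}{18}$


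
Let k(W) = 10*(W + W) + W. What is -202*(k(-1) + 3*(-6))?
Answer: 7878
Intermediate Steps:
k(W) = 21*W (k(W) = 10*(2*W) + W = 20*W + W = 21*W)
-202*(k(-1) + 3*(-6)) = -202*(21*(-1) + 3*(-6)) = -202*(-21 - 18) = -202*(-39) = 7878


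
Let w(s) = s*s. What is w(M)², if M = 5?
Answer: 625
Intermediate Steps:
w(s) = s²
w(M)² = (5²)² = 25² = 625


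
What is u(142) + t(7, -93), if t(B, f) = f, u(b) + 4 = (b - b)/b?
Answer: -97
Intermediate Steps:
u(b) = -4 (u(b) = -4 + (b - b)/b = -4 + 0/b = -4 + 0 = -4)
u(142) + t(7, -93) = -4 - 93 = -97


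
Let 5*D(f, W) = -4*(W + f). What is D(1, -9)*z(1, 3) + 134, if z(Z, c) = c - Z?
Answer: 734/5 ≈ 146.80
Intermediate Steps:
D(f, W) = -4*W/5 - 4*f/5 (D(f, W) = (-4*(W + f))/5 = (-4*W - 4*f)/5 = -4*W/5 - 4*f/5)
D(1, -9)*z(1, 3) + 134 = (-⅘*(-9) - ⅘*1)*(3 - 1*1) + 134 = (36/5 - ⅘)*(3 - 1) + 134 = (32/5)*2 + 134 = 64/5 + 134 = 734/5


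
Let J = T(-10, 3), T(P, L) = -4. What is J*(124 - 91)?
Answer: -132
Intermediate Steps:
J = -4
J*(124 - 91) = -4*(124 - 91) = -4*33 = -132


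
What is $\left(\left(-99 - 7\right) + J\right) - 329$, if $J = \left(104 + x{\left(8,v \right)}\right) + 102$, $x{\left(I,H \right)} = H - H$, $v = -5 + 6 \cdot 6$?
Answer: $-229$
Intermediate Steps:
$v = 31$ ($v = -5 + 36 = 31$)
$x{\left(I,H \right)} = 0$
$J = 206$ ($J = \left(104 + 0\right) + 102 = 104 + 102 = 206$)
$\left(\left(-99 - 7\right) + J\right) - 329 = \left(\left(-99 - 7\right) + 206\right) - 329 = \left(-106 + 206\right) - 329 = 100 - 329 = -229$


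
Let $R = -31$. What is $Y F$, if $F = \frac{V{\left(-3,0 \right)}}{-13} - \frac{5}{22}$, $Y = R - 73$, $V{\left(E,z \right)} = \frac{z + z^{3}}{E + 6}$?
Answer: $\frac{260}{11} \approx 23.636$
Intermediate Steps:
$V{\left(E,z \right)} = \frac{z + z^{3}}{6 + E}$
$Y = -104$ ($Y = -31 - 73 = -104$)
$F = - \frac{5}{22}$ ($F = \frac{\frac{1}{6 - 3} \left(0 + 0^{3}\right)}{-13} - \frac{5}{22} = \frac{0 + 0}{3} \left(- \frac{1}{13}\right) - \frac{5}{22} = \frac{1}{3} \cdot 0 \left(- \frac{1}{13}\right) - \frac{5}{22} = 0 \left(- \frac{1}{13}\right) - \frac{5}{22} = 0 - \frac{5}{22} = - \frac{5}{22} \approx -0.22727$)
$Y F = \left(-104\right) \left(- \frac{5}{22}\right) = \frac{260}{11}$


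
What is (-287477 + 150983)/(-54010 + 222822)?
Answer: -68247/84406 ≈ -0.80856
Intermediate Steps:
(-287477 + 150983)/(-54010 + 222822) = -136494/168812 = -136494*1/168812 = -68247/84406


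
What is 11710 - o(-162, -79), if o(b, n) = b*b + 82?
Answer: -14616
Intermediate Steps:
o(b, n) = 82 + b² (o(b, n) = b² + 82 = 82 + b²)
11710 - o(-162, -79) = 11710 - (82 + (-162)²) = 11710 - (82 + 26244) = 11710 - 1*26326 = 11710 - 26326 = -14616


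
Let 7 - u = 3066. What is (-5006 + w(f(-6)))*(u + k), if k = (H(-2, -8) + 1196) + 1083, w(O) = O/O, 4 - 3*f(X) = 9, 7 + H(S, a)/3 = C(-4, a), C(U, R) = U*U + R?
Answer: 3888885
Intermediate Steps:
C(U, R) = R + U² (C(U, R) = U² + R = R + U²)
H(S, a) = 27 + 3*a (H(S, a) = -21 + 3*(a + (-4)²) = -21 + 3*(a + 16) = -21 + 3*(16 + a) = -21 + (48 + 3*a) = 27 + 3*a)
f(X) = -5/3 (f(X) = 4/3 - ⅓*9 = 4/3 - 3 = -5/3)
w(O) = 1
u = -3059 (u = 7 - 1*3066 = 7 - 3066 = -3059)
k = 2282 (k = ((27 + 3*(-8)) + 1196) + 1083 = ((27 - 24) + 1196) + 1083 = (3 + 1196) + 1083 = 1199 + 1083 = 2282)
(-5006 + w(f(-6)))*(u + k) = (-5006 + 1)*(-3059 + 2282) = -5005*(-777) = 3888885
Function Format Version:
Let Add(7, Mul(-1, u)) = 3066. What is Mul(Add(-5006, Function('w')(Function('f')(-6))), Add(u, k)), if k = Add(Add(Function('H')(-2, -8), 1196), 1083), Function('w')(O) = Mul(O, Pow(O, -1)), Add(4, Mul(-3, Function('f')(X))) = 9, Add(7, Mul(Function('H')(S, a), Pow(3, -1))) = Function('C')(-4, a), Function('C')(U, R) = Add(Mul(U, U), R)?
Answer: 3888885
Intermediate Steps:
Function('C')(U, R) = Add(R, Pow(U, 2)) (Function('C')(U, R) = Add(Pow(U, 2), R) = Add(R, Pow(U, 2)))
Function('H')(S, a) = Add(27, Mul(3, a)) (Function('H')(S, a) = Add(-21, Mul(3, Add(a, Pow(-4, 2)))) = Add(-21, Mul(3, Add(a, 16))) = Add(-21, Mul(3, Add(16, a))) = Add(-21, Add(48, Mul(3, a))) = Add(27, Mul(3, a)))
Function('f')(X) = Rational(-5, 3) (Function('f')(X) = Add(Rational(4, 3), Mul(Rational(-1, 3), 9)) = Add(Rational(4, 3), -3) = Rational(-5, 3))
Function('w')(O) = 1
u = -3059 (u = Add(7, Mul(-1, 3066)) = Add(7, -3066) = -3059)
k = 2282 (k = Add(Add(Add(27, Mul(3, -8)), 1196), 1083) = Add(Add(Add(27, -24), 1196), 1083) = Add(Add(3, 1196), 1083) = Add(1199, 1083) = 2282)
Mul(Add(-5006, Function('w')(Function('f')(-6))), Add(u, k)) = Mul(Add(-5006, 1), Add(-3059, 2282)) = Mul(-5005, -777) = 3888885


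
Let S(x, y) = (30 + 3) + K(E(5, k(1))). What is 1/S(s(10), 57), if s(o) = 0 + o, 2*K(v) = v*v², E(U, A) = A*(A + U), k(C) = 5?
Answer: 1/62533 ≈ 1.5992e-5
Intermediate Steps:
K(v) = v³/2 (K(v) = (v*v²)/2 = v³/2)
s(o) = o
S(x, y) = 62533 (S(x, y) = (30 + 3) + (5*(5 + 5))³/2 = 33 + (5*10)³/2 = 33 + (½)*50³ = 33 + (½)*125000 = 33 + 62500 = 62533)
1/S(s(10), 57) = 1/62533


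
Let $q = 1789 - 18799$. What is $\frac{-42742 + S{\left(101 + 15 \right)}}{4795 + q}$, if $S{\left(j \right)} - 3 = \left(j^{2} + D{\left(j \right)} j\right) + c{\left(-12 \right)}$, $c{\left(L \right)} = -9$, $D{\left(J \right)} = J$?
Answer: $\frac{15836}{12215} \approx 1.2964$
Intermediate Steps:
$S{\left(j \right)} = -6 + 2 j^{2}$ ($S{\left(j \right)} = 3 - \left(9 - j^{2} - j j\right) = 3 + \left(\left(j^{2} + j^{2}\right) - 9\right) = 3 + \left(2 j^{2} - 9\right) = 3 + \left(-9 + 2 j^{2}\right) = -6 + 2 j^{2}$)
$q = -17010$ ($q = 1789 - 18799 = -17010$)
$\frac{-42742 + S{\left(101 + 15 \right)}}{4795 + q} = \frac{-42742 - \left(6 - 2 \left(101 + 15\right)^{2}\right)}{4795 - 17010} = \frac{-42742 - \left(6 - 2 \cdot 116^{2}\right)}{-12215} = \left(-42742 + \left(-6 + 2 \cdot 13456\right)\right) \left(- \frac{1}{12215}\right) = \left(-42742 + \left(-6 + 26912\right)\right) \left(- \frac{1}{12215}\right) = \left(-42742 + 26906\right) \left(- \frac{1}{12215}\right) = \left(-15836\right) \left(- \frac{1}{12215}\right) = \frac{15836}{12215}$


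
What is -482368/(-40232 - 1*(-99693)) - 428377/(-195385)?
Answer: -68775746883/11617787485 ≈ -5.9199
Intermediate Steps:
-482368/(-40232 - 1*(-99693)) - 428377/(-195385) = -482368/(-40232 + 99693) - 428377*(-1/195385) = -482368/59461 + 428377/195385 = -68775746883/11617787485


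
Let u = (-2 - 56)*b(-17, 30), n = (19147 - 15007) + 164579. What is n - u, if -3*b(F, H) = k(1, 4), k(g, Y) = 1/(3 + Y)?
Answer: 3543041/21 ≈ 1.6872e+5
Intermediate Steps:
b(F, H) = -1/21 (b(F, H) = -1/(3*(3 + 4)) = -⅓/7 = -⅓*⅐ = -1/21)
n = 168719 (n = 4140 + 164579 = 168719)
u = 58/21 (u = (-2 - 56)*(-1/21) = -58*(-1/21) = 58/21 ≈ 2.7619)
n - u = 168719 - 1*58/21 = 168719 - 58/21 = 3543041/21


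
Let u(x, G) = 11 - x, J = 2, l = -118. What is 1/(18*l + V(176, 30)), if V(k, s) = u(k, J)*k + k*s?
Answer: -1/25884 ≈ -3.8634e-5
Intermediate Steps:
V(k, s) = k*s + k*(11 - k) (V(k, s) = (11 - k)*k + k*s = k*(11 - k) + k*s = k*s + k*(11 - k))
1/(18*l + V(176, 30)) = 1/(18*(-118) + 176*(11 + 30 - 1*176)) = 1/(-2124 + 176*(11 + 30 - 176)) = 1/(-2124 + 176*(-135)) = 1/(-2124 - 23760) = 1/(-25884) = -1/25884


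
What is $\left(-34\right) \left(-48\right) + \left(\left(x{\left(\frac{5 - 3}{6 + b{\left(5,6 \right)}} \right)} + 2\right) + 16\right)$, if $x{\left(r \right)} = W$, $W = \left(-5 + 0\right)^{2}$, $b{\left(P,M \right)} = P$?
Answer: $1675$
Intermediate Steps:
$W = 25$ ($W = \left(-5\right)^{2} = 25$)
$x{\left(r \right)} = 25$
$\left(-34\right) \left(-48\right) + \left(\left(x{\left(\frac{5 - 3}{6 + b{\left(5,6 \right)}} \right)} + 2\right) + 16\right) = \left(-34\right) \left(-48\right) + \left(\left(25 + 2\right) + 16\right) = 1632 + \left(27 + 16\right) = 1632 + 43 = 1675$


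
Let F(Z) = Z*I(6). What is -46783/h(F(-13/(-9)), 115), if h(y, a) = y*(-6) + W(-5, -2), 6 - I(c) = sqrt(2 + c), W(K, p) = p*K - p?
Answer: 2105235/1124 + 1824537*sqrt(2)/2248 ≈ 3020.8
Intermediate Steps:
W(K, p) = -p + K*p (W(K, p) = K*p - p = -p + K*p)
I(c) = 6 - sqrt(2 + c)
F(Z) = Z*(6 - 2*sqrt(2)) (F(Z) = Z*(6 - sqrt(2 + 6)) = Z*(6 - sqrt(8)) = Z*(6 - 2*sqrt(2)))
h(y, a) = 12 - 6*y (h(y, a) = y*(-6) - 2*(-1 - 5) = -6*y - 2*(-6) = -6*y + 12 = 12 - 6*y)
-46783/h(F(-13/(-9)), 115) = -46783/(12 - 12*(-13/(-9))*(3 - sqrt(2))) = -46783/(12 - 12*(-13*(-1/9))*(3 - sqrt(2))) = -46783/(12 - 12*13*(3 - sqrt(2))/9) = -46783/(12 - 6*(26/3 - 26*sqrt(2)/9)) = -46783/(12 + (-52 + 52*sqrt(2)/3)) = -46783/(-40 + 52*sqrt(2)/3)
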